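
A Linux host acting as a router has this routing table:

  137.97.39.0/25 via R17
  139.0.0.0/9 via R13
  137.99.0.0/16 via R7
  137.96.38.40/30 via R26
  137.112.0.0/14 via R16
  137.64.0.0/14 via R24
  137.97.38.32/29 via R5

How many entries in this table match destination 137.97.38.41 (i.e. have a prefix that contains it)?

No listed prefix contains 137.97.38.41.
Total matching entries: 0.

0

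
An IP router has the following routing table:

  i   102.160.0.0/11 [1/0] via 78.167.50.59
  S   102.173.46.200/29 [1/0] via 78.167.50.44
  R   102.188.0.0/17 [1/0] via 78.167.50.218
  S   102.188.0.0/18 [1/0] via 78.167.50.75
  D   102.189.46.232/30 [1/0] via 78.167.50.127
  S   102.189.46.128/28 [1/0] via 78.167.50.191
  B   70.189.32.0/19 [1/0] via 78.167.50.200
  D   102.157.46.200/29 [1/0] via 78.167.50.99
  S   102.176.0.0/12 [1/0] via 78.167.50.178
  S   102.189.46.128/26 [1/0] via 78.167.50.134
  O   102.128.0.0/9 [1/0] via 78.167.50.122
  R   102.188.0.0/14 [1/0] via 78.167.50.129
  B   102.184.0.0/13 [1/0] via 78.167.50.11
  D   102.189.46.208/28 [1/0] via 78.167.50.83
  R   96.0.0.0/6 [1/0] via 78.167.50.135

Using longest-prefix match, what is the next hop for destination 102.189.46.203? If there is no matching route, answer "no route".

Routes whose prefix contains 102.189.46.203:
  102.128.0.0/9 (102.128.0.0 - 102.255.255.255) -> 78.167.50.122
  102.160.0.0/11 (102.160.0.0 - 102.191.255.255) -> 78.167.50.59
  102.176.0.0/12 (102.176.0.0 - 102.191.255.255) -> 78.167.50.178
  102.184.0.0/13 (102.184.0.0 - 102.191.255.255) -> 78.167.50.11
  102.188.0.0/14 (102.188.0.0 - 102.191.255.255) -> 78.167.50.129
More-specific entries that do NOT match:
  102.189.46.232/30 (102.189.46.232 - 102.189.46.235) does not contain 102.189.46.203
  102.173.46.200/29 (102.173.46.200 - 102.173.46.207) does not contain 102.189.46.203
  102.157.46.200/29 (102.157.46.200 - 102.157.46.207) does not contain 102.189.46.203
  102.189.46.128/28 (102.189.46.128 - 102.189.46.143) does not contain 102.189.46.203
  102.189.46.208/28 (102.189.46.208 - 102.189.46.223) does not contain 102.189.46.203
  102.189.46.128/26 (102.189.46.128 - 102.189.46.191) does not contain 102.189.46.203
  70.189.32.0/19 (70.189.32.0 - 70.189.63.255) does not contain 102.189.46.203
  102.188.0.0/18 (102.188.0.0 - 102.188.63.255) does not contain 102.189.46.203
  102.188.0.0/17 (102.188.0.0 - 102.188.127.255) does not contain 102.189.46.203
Longest matching prefix is /14 -> next hop 78.167.50.129.

78.167.50.129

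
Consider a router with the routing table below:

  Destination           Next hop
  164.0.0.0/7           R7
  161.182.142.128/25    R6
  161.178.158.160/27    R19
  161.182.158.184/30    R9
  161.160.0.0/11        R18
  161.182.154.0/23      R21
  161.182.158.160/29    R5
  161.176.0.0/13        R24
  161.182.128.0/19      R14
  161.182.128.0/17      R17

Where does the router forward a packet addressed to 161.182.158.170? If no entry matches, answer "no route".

R14

Routes whose prefix contains 161.182.158.170:
  161.160.0.0/11 (161.160.0.0 - 161.191.255.255) -> R18
  161.176.0.0/13 (161.176.0.0 - 161.183.255.255) -> R24
  161.182.128.0/17 (161.182.128.0 - 161.182.255.255) -> R17
  161.182.128.0/19 (161.182.128.0 - 161.182.159.255) -> R14
More-specific entries that do NOT match:
  161.182.158.184/30 (161.182.158.184 - 161.182.158.187) does not contain 161.182.158.170
  161.182.158.160/29 (161.182.158.160 - 161.182.158.167) does not contain 161.182.158.170
  161.178.158.160/27 (161.178.158.160 - 161.178.158.191) does not contain 161.182.158.170
  161.182.142.128/25 (161.182.142.128 - 161.182.142.255) does not contain 161.182.158.170
  161.182.154.0/23 (161.182.154.0 - 161.182.155.255) does not contain 161.182.158.170
Longest matching prefix is /19 -> next hop R14.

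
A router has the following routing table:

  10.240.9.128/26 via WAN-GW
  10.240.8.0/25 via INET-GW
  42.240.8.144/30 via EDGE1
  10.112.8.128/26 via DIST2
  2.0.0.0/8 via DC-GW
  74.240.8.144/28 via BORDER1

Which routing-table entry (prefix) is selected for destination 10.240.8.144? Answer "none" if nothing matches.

10.240.8.144 is outside every listed prefix and there is no default route.

none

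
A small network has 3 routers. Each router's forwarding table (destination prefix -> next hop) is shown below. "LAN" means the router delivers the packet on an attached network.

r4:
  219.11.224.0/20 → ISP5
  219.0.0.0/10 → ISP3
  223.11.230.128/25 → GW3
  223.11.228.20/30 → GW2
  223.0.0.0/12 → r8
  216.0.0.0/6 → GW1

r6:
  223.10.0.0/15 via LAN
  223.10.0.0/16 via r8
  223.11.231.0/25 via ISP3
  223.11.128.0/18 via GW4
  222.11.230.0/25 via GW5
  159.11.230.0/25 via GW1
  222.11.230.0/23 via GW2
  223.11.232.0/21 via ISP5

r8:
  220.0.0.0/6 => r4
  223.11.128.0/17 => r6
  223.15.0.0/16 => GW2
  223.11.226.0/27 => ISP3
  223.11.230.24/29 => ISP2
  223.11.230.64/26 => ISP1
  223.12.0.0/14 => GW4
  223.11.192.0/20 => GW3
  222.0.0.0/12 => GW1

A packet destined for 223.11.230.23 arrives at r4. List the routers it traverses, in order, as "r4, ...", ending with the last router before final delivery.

At r4: longest match for 223.11.230.23 is 223.0.0.0/12 -> r8
At r8: longest match for 223.11.230.23 is 223.11.128.0/17 -> r6
At r6: longest match for 223.11.230.23 is 223.10.0.0/15 -> LAN

r4, r8, r6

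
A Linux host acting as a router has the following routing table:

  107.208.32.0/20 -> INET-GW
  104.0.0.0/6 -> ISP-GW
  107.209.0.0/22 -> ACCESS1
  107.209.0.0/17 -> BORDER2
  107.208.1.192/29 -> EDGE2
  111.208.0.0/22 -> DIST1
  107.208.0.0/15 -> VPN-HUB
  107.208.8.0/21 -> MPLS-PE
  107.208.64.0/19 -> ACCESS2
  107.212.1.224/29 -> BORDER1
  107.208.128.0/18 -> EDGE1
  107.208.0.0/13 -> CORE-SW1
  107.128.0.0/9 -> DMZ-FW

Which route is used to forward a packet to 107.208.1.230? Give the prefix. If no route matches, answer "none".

Entries matching 107.208.1.230:
  104.0.0.0/6 (104.0.0.0 - 107.255.255.255)
  107.128.0.0/9 (107.128.0.0 - 107.255.255.255)
  107.208.0.0/13 (107.208.0.0 - 107.215.255.255)
  107.208.0.0/15 (107.208.0.0 - 107.209.255.255)
Most specific is 107.208.0.0/15.

107.208.0.0/15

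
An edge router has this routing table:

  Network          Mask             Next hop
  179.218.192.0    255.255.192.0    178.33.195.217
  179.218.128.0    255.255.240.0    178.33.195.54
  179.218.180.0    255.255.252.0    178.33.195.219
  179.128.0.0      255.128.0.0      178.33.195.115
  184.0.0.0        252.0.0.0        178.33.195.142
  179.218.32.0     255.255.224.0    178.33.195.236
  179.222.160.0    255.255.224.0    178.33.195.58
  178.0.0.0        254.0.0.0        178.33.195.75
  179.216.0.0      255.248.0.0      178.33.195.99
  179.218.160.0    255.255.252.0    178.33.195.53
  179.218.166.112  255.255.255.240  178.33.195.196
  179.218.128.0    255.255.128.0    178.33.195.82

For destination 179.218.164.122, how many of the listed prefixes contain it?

Prefixes containing 179.218.164.122:
  178.0.0.0/7 (178.0.0.0 - 179.255.255.255)
  179.128.0.0/9 (179.128.0.0 - 179.255.255.255)
  179.216.0.0/13 (179.216.0.0 - 179.223.255.255)
  179.218.128.0/17 (179.218.128.0 - 179.218.255.255)
Total matching entries: 4.

4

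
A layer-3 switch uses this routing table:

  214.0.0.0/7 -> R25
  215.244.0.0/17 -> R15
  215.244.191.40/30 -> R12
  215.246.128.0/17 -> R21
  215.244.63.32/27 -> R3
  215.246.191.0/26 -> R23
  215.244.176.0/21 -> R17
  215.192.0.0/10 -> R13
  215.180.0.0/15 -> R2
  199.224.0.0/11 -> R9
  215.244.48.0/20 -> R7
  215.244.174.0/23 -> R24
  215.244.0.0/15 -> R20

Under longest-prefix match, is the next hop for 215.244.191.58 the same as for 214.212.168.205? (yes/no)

215.244.191.58: longest match 215.244.0.0/15 -> R20
214.212.168.205: longest match 214.0.0.0/7 -> R25

no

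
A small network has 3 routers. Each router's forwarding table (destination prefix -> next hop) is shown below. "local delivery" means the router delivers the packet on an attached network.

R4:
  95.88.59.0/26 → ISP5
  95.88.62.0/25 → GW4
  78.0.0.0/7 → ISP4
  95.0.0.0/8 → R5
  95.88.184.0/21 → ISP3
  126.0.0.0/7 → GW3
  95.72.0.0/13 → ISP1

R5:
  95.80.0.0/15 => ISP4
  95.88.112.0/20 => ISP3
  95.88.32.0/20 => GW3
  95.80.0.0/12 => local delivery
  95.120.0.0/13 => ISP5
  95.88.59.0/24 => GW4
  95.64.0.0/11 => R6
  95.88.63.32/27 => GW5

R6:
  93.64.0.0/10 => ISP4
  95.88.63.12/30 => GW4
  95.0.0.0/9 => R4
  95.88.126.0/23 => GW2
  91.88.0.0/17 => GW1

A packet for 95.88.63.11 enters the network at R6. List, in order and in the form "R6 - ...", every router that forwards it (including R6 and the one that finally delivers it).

At R6: longest match for 95.88.63.11 is 95.0.0.0/9 -> R4
At R4: longest match for 95.88.63.11 is 95.0.0.0/8 -> R5
At R5: longest match for 95.88.63.11 is 95.80.0.0/12 -> local delivery

R6 - R4 - R5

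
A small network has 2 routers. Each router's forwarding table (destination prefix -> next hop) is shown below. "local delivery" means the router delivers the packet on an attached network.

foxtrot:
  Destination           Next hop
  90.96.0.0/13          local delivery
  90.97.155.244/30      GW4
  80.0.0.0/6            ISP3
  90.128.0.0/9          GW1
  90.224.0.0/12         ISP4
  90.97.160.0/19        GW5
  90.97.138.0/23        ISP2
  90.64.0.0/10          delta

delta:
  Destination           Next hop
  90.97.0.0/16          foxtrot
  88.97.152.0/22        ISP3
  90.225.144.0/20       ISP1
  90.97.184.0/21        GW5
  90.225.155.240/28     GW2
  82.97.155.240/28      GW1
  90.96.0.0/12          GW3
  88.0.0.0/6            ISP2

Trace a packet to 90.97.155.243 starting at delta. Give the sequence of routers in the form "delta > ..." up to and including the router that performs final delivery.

delta > foxtrot

At delta: longest match for 90.97.155.243 is 90.97.0.0/16 -> foxtrot
At foxtrot: longest match for 90.97.155.243 is 90.96.0.0/13 -> local delivery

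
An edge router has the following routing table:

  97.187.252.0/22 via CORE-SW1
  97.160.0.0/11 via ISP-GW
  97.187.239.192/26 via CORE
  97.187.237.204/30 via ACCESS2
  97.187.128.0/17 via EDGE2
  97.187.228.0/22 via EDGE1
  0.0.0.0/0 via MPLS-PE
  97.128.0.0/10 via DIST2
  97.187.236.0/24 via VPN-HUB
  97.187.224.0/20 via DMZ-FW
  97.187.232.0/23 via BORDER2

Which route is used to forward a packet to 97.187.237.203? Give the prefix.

Entries matching 97.187.237.203:
  0.0.0.0/0 (default, matches everything)
  97.128.0.0/10 (97.128.0.0 - 97.191.255.255)
  97.160.0.0/11 (97.160.0.0 - 97.191.255.255)
  97.187.128.0/17 (97.187.128.0 - 97.187.255.255)
  97.187.224.0/20 (97.187.224.0 - 97.187.239.255)
Most specific is 97.187.224.0/20.

97.187.224.0/20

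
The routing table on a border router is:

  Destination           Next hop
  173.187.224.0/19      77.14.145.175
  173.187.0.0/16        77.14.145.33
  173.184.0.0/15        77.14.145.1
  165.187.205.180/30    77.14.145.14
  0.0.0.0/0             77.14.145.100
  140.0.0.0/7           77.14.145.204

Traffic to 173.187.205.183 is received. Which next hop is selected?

77.14.145.33

Routes whose prefix contains 173.187.205.183:
  0.0.0.0/0 (default, matches everything) -> 77.14.145.100
  173.187.0.0/16 (173.187.0.0 - 173.187.255.255) -> 77.14.145.33
More-specific entries that do NOT match:
  165.187.205.180/30 (165.187.205.180 - 165.187.205.183) does not contain 173.187.205.183
  173.187.224.0/19 (173.187.224.0 - 173.187.255.255) does not contain 173.187.205.183
Longest matching prefix is /16 -> next hop 77.14.145.33.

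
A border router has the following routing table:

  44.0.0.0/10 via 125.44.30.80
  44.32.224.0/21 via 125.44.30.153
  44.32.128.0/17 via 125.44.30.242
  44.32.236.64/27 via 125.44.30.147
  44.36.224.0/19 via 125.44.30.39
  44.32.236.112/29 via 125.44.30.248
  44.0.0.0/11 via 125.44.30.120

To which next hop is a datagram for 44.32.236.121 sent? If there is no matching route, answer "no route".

125.44.30.242

Routes whose prefix contains 44.32.236.121:
  44.0.0.0/10 (44.0.0.0 - 44.63.255.255) -> 125.44.30.80
  44.32.128.0/17 (44.32.128.0 - 44.32.255.255) -> 125.44.30.242
More-specific entries that do NOT match:
  44.32.236.112/29 (44.32.236.112 - 44.32.236.119) does not contain 44.32.236.121
  44.32.236.64/27 (44.32.236.64 - 44.32.236.95) does not contain 44.32.236.121
  44.32.224.0/21 (44.32.224.0 - 44.32.231.255) does not contain 44.32.236.121
  44.36.224.0/19 (44.36.224.0 - 44.36.255.255) does not contain 44.32.236.121
Longest matching prefix is /17 -> next hop 125.44.30.242.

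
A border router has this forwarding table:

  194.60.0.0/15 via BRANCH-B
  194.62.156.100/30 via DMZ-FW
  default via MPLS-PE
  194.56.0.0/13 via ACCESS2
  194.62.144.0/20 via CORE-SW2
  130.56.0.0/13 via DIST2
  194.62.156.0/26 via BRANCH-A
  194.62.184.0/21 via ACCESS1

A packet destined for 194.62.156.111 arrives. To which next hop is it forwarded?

Routes whose prefix contains 194.62.156.111:
  0.0.0.0/0 (default, matches everything) -> MPLS-PE
  194.56.0.0/13 (194.56.0.0 - 194.63.255.255) -> ACCESS2
  194.62.144.0/20 (194.62.144.0 - 194.62.159.255) -> CORE-SW2
More-specific entries that do NOT match:
  194.62.156.100/30 (194.62.156.100 - 194.62.156.103) does not contain 194.62.156.111
  194.62.156.0/26 (194.62.156.0 - 194.62.156.63) does not contain 194.62.156.111
  194.62.184.0/21 (194.62.184.0 - 194.62.191.255) does not contain 194.62.156.111
Longest matching prefix is /20 -> next hop CORE-SW2.

CORE-SW2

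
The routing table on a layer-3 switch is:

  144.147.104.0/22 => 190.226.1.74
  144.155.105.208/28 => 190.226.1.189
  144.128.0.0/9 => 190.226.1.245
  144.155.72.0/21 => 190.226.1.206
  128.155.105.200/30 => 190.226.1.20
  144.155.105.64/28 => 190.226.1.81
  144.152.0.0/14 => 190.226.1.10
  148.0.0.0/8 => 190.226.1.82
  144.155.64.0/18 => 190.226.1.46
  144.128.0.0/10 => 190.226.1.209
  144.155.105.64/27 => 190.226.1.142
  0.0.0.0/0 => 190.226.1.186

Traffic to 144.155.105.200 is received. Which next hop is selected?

190.226.1.46

Routes whose prefix contains 144.155.105.200:
  0.0.0.0/0 (default, matches everything) -> 190.226.1.186
  144.128.0.0/9 (144.128.0.0 - 144.255.255.255) -> 190.226.1.245
  144.128.0.0/10 (144.128.0.0 - 144.191.255.255) -> 190.226.1.209
  144.152.0.0/14 (144.152.0.0 - 144.155.255.255) -> 190.226.1.10
  144.155.64.0/18 (144.155.64.0 - 144.155.127.255) -> 190.226.1.46
More-specific entries that do NOT match:
  128.155.105.200/30 (128.155.105.200 - 128.155.105.203) does not contain 144.155.105.200
  144.155.105.208/28 (144.155.105.208 - 144.155.105.223) does not contain 144.155.105.200
  144.155.105.64/28 (144.155.105.64 - 144.155.105.79) does not contain 144.155.105.200
  144.155.105.64/27 (144.155.105.64 - 144.155.105.95) does not contain 144.155.105.200
  144.147.104.0/22 (144.147.104.0 - 144.147.107.255) does not contain 144.155.105.200
  144.155.72.0/21 (144.155.72.0 - 144.155.79.255) does not contain 144.155.105.200
Longest matching prefix is /18 -> next hop 190.226.1.46.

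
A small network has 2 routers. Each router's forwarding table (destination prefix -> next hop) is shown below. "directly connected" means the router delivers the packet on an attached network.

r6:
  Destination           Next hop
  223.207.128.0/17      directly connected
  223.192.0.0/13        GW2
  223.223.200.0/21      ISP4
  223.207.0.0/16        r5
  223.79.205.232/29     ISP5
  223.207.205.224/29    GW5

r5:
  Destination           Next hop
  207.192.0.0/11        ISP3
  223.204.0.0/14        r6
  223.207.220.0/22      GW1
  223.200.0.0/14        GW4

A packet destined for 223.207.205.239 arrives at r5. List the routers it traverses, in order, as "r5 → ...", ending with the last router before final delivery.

At r5: longest match for 223.207.205.239 is 223.204.0.0/14 -> r6
At r6: longest match for 223.207.205.239 is 223.207.128.0/17 -> directly connected

r5 → r6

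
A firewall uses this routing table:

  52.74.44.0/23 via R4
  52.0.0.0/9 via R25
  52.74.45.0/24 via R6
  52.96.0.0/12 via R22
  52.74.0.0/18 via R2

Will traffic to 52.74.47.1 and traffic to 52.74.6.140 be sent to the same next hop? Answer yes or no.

yes

52.74.47.1: longest match 52.74.0.0/18 -> R2
52.74.6.140: longest match 52.74.0.0/18 -> R2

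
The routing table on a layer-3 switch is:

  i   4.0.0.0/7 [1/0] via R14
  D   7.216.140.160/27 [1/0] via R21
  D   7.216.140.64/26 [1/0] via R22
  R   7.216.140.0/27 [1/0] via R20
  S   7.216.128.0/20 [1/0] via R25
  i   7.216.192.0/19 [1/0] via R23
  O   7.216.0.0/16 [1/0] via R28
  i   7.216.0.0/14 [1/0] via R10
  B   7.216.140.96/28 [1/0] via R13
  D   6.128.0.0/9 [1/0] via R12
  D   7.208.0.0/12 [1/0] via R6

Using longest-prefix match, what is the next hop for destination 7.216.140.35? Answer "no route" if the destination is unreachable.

Routes whose prefix contains 7.216.140.35:
  7.208.0.0/12 (7.208.0.0 - 7.223.255.255) -> R6
  7.216.0.0/14 (7.216.0.0 - 7.219.255.255) -> R10
  7.216.0.0/16 (7.216.0.0 - 7.216.255.255) -> R28
  7.216.128.0/20 (7.216.128.0 - 7.216.143.255) -> R25
More-specific entries that do NOT match:
  7.216.140.96/28 (7.216.140.96 - 7.216.140.111) does not contain 7.216.140.35
  7.216.140.160/27 (7.216.140.160 - 7.216.140.191) does not contain 7.216.140.35
  7.216.140.0/27 (7.216.140.0 - 7.216.140.31) does not contain 7.216.140.35
  7.216.140.64/26 (7.216.140.64 - 7.216.140.127) does not contain 7.216.140.35
Longest matching prefix is /20 -> next hop R25.

R25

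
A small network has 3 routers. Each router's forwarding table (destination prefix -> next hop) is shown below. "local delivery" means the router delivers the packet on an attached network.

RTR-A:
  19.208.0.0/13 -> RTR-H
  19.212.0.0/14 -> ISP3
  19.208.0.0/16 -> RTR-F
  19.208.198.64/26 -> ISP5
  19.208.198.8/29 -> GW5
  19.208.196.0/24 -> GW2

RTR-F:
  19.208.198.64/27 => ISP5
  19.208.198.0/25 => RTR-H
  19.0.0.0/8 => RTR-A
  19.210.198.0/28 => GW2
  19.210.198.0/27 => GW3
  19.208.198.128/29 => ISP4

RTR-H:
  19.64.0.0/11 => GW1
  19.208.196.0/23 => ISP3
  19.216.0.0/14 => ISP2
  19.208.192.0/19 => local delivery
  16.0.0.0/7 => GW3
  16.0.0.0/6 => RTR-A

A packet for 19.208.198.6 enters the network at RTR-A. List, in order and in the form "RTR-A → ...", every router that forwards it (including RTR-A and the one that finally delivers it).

RTR-A → RTR-F → RTR-H

At RTR-A: longest match for 19.208.198.6 is 19.208.0.0/16 -> RTR-F
At RTR-F: longest match for 19.208.198.6 is 19.208.198.0/25 -> RTR-H
At RTR-H: longest match for 19.208.198.6 is 19.208.192.0/19 -> local delivery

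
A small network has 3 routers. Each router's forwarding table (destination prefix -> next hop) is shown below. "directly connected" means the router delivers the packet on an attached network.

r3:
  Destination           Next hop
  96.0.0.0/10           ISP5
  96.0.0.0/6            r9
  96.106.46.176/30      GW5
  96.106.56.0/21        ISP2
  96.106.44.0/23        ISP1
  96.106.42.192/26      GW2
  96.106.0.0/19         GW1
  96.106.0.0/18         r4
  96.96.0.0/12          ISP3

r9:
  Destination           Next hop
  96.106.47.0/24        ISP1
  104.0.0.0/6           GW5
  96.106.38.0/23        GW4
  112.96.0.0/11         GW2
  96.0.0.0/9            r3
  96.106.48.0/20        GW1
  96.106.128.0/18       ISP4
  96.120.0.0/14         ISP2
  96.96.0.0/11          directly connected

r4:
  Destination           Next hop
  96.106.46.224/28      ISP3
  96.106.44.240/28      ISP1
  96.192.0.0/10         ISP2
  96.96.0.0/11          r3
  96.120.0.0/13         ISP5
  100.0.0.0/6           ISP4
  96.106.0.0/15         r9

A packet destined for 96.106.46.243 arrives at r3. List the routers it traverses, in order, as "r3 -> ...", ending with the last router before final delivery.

At r3: longest match for 96.106.46.243 is 96.106.0.0/18 -> r4
At r4: longest match for 96.106.46.243 is 96.106.0.0/15 -> r9
At r9: longest match for 96.106.46.243 is 96.96.0.0/11 -> directly connected

r3 -> r4 -> r9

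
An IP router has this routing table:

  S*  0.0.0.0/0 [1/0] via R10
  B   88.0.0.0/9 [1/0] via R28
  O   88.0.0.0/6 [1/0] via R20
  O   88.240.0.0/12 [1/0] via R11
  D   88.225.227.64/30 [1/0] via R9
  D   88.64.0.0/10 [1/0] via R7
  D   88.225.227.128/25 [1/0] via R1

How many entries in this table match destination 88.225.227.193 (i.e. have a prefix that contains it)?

3

Prefixes containing 88.225.227.193:
  0.0.0.0/0 (default, matches everything)
  88.0.0.0/6 (88.0.0.0 - 91.255.255.255)
  88.225.227.128/25 (88.225.227.128 - 88.225.227.255)
Total matching entries: 3.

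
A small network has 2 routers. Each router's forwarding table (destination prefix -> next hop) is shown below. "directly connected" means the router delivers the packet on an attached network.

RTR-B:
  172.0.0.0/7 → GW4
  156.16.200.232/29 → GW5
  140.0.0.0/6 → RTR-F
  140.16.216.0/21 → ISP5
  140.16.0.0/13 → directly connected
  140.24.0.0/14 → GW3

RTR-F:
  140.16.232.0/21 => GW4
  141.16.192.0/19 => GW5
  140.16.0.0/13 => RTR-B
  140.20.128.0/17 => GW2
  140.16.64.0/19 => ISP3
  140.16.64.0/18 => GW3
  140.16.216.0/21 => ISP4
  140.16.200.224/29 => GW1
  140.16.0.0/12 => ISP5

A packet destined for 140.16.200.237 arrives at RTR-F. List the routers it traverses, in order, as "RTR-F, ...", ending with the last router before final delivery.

At RTR-F: longest match for 140.16.200.237 is 140.16.0.0/13 -> RTR-B
At RTR-B: longest match for 140.16.200.237 is 140.16.0.0/13 -> directly connected

RTR-F, RTR-B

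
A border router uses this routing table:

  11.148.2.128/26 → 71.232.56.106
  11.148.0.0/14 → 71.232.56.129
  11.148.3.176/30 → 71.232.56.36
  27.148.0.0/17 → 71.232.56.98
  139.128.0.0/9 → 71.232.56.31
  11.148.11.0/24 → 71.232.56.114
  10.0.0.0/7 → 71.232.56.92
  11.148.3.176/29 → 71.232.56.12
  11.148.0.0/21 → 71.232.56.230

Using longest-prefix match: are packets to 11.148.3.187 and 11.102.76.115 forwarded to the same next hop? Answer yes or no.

11.148.3.187: longest match 11.148.0.0/21 -> 71.232.56.230
11.102.76.115: longest match 10.0.0.0/7 -> 71.232.56.92

no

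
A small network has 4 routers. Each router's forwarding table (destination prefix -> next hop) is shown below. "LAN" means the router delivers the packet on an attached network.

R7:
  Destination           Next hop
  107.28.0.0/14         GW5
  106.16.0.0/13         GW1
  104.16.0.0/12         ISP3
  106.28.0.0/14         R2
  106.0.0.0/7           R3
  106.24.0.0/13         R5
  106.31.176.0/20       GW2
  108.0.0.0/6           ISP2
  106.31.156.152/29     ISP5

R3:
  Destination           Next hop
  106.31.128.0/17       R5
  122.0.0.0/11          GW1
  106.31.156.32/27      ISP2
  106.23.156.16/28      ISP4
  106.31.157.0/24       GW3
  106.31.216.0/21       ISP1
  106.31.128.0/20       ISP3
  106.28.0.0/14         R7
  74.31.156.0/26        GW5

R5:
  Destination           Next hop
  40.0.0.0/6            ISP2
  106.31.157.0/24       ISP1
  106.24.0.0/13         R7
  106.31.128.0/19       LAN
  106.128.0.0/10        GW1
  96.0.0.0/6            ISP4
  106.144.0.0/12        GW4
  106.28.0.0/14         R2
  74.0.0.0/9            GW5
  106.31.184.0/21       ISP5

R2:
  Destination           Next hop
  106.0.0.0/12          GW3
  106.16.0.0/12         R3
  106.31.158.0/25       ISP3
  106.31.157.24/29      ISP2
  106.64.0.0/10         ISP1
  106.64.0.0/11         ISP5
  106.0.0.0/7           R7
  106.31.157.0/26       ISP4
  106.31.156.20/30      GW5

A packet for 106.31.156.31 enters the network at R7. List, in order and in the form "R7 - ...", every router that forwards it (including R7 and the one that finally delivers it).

R7 - R2 - R3 - R5

At R7: longest match for 106.31.156.31 is 106.28.0.0/14 -> R2
At R2: longest match for 106.31.156.31 is 106.16.0.0/12 -> R3
At R3: longest match for 106.31.156.31 is 106.31.128.0/17 -> R5
At R5: longest match for 106.31.156.31 is 106.31.128.0/19 -> LAN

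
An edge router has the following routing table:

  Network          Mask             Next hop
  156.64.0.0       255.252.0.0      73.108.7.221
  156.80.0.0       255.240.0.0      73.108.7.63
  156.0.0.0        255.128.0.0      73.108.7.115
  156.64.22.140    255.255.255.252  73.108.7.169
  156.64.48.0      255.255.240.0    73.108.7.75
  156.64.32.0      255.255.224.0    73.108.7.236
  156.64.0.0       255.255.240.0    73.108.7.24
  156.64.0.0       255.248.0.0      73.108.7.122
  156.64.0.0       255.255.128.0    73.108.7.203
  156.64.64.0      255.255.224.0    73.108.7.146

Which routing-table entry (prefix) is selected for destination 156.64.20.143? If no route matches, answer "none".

Entries matching 156.64.20.143:
  156.0.0.0/9 (156.0.0.0 - 156.127.255.255)
  156.64.0.0/13 (156.64.0.0 - 156.71.255.255)
  156.64.0.0/14 (156.64.0.0 - 156.67.255.255)
  156.64.0.0/17 (156.64.0.0 - 156.64.127.255)
Most specific is 156.64.0.0/17.

156.64.0.0/17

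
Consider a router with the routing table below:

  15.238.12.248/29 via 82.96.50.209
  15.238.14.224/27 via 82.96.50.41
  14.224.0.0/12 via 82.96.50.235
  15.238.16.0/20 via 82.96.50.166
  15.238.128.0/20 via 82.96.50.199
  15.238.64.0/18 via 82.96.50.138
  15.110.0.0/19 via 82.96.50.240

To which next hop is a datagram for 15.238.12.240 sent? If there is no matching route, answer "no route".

No entry's prefix contains 15.238.12.240; there is no default route.

no route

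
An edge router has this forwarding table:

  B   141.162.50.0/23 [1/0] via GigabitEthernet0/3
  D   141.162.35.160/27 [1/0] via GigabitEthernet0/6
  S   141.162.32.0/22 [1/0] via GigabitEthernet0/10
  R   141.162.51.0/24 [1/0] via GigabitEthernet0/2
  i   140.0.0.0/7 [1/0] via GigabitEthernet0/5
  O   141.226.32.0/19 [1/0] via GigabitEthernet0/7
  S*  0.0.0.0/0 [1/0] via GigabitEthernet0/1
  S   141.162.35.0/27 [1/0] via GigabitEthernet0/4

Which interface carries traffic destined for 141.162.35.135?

Routes whose prefix contains 141.162.35.135:
  0.0.0.0/0 (default, matches everything) -> GigabitEthernet0/1
  140.0.0.0/7 (140.0.0.0 - 141.255.255.255) -> GigabitEthernet0/5
  141.162.32.0/22 (141.162.32.0 - 141.162.35.255) -> GigabitEthernet0/10
More-specific entries that do NOT match:
  141.162.35.160/27 (141.162.35.160 - 141.162.35.191) does not contain 141.162.35.135
  141.162.35.0/27 (141.162.35.0 - 141.162.35.31) does not contain 141.162.35.135
  141.162.51.0/24 (141.162.51.0 - 141.162.51.255) does not contain 141.162.35.135
  141.162.50.0/23 (141.162.50.0 - 141.162.51.255) does not contain 141.162.35.135
Longest matching prefix is /22 -> interface GigabitEthernet0/10.

GigabitEthernet0/10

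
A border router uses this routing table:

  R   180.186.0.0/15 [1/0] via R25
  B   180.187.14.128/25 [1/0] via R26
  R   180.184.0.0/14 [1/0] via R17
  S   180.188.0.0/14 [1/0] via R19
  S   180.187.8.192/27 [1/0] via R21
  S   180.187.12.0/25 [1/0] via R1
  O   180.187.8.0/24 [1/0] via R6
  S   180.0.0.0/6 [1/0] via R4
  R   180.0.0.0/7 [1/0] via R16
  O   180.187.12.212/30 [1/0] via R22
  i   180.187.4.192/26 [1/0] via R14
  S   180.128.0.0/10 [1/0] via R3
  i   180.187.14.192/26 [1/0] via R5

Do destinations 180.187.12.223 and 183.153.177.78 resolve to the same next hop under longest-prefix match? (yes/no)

180.187.12.223: longest match 180.186.0.0/15 -> R25
183.153.177.78: longest match 180.0.0.0/6 -> R4

no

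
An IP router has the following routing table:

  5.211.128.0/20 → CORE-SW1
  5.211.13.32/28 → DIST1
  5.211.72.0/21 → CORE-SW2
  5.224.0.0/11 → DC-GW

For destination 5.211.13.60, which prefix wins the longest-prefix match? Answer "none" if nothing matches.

none

5.211.13.60 is outside every listed prefix and there is no default route.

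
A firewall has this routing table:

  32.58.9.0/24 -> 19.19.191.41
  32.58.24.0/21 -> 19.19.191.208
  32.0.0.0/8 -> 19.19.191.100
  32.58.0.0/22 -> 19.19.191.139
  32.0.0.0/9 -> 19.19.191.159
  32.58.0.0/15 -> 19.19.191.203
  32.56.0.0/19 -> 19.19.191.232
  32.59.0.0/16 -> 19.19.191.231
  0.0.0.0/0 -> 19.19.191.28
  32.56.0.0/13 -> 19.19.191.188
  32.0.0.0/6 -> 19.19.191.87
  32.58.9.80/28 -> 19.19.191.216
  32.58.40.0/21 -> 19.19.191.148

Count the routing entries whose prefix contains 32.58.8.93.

Prefixes containing 32.58.8.93:
  0.0.0.0/0 (default, matches everything)
  32.0.0.0/6 (32.0.0.0 - 35.255.255.255)
  32.0.0.0/8 (32.0.0.0 - 32.255.255.255)
  32.0.0.0/9 (32.0.0.0 - 32.127.255.255)
  32.56.0.0/13 (32.56.0.0 - 32.63.255.255)
  32.58.0.0/15 (32.58.0.0 - 32.59.255.255)
Total matching entries: 6.

6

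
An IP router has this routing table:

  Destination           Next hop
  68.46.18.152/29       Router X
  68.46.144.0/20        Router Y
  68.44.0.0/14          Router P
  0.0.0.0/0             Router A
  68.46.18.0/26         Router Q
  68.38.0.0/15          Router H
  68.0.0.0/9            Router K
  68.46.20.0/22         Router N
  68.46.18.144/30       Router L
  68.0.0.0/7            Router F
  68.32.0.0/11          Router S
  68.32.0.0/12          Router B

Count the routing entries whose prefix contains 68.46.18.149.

Prefixes containing 68.46.18.149:
  0.0.0.0/0 (default, matches everything)
  68.0.0.0/7 (68.0.0.0 - 69.255.255.255)
  68.0.0.0/9 (68.0.0.0 - 68.127.255.255)
  68.32.0.0/11 (68.32.0.0 - 68.63.255.255)
  68.32.0.0/12 (68.32.0.0 - 68.47.255.255)
  68.44.0.0/14 (68.44.0.0 - 68.47.255.255)
Total matching entries: 6.

6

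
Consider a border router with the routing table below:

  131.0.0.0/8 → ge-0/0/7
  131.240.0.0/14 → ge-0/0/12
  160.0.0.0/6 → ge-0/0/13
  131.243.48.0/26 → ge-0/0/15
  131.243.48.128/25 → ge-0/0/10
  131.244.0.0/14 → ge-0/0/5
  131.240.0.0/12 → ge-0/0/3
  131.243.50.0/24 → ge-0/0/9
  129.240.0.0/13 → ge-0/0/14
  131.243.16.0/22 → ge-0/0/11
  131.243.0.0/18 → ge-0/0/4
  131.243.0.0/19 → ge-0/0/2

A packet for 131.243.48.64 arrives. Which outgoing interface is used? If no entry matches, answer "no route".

ge-0/0/4

Routes whose prefix contains 131.243.48.64:
  131.0.0.0/8 (131.0.0.0 - 131.255.255.255) -> ge-0/0/7
  131.240.0.0/12 (131.240.0.0 - 131.255.255.255) -> ge-0/0/3
  131.240.0.0/14 (131.240.0.0 - 131.243.255.255) -> ge-0/0/12
  131.243.0.0/18 (131.243.0.0 - 131.243.63.255) -> ge-0/0/4
More-specific entries that do NOT match:
  131.243.48.0/26 (131.243.48.0 - 131.243.48.63) does not contain 131.243.48.64
  131.243.48.128/25 (131.243.48.128 - 131.243.48.255) does not contain 131.243.48.64
  131.243.50.0/24 (131.243.50.0 - 131.243.50.255) does not contain 131.243.48.64
  131.243.16.0/22 (131.243.16.0 - 131.243.19.255) does not contain 131.243.48.64
  131.243.0.0/19 (131.243.0.0 - 131.243.31.255) does not contain 131.243.48.64
Longest matching prefix is /18 -> interface ge-0/0/4.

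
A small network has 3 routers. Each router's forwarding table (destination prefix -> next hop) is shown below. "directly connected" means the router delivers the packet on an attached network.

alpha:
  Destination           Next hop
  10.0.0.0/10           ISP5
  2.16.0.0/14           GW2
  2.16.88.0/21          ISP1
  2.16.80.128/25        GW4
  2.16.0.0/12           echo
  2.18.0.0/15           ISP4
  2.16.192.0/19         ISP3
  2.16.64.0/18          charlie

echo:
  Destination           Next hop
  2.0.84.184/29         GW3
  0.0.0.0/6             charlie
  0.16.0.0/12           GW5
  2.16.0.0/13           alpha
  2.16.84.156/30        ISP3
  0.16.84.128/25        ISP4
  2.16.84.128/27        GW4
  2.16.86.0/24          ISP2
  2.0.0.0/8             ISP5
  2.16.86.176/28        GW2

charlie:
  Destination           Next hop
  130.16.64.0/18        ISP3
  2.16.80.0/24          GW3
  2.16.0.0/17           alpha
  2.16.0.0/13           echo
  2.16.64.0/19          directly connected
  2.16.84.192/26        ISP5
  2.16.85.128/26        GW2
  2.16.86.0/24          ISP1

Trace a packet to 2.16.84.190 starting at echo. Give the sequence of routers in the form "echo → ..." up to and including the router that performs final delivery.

At echo: longest match for 2.16.84.190 is 2.16.0.0/13 -> alpha
At alpha: longest match for 2.16.84.190 is 2.16.64.0/18 -> charlie
At charlie: longest match for 2.16.84.190 is 2.16.64.0/19 -> directly connected

echo → alpha → charlie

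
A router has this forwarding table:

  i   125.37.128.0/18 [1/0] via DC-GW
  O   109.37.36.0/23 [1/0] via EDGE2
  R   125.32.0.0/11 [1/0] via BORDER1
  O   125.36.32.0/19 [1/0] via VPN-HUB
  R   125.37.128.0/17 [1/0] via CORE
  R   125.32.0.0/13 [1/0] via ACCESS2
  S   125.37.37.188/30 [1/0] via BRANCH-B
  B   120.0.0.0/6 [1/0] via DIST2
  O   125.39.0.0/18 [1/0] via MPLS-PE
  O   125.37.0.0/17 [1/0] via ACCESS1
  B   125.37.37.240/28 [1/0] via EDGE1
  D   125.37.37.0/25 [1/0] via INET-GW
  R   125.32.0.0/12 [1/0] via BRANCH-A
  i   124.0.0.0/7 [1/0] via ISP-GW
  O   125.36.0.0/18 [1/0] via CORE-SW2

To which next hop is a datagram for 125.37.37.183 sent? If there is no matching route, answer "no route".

Routes whose prefix contains 125.37.37.183:
  124.0.0.0/7 (124.0.0.0 - 125.255.255.255) -> ISP-GW
  125.32.0.0/11 (125.32.0.0 - 125.63.255.255) -> BORDER1
  125.32.0.0/12 (125.32.0.0 - 125.47.255.255) -> BRANCH-A
  125.32.0.0/13 (125.32.0.0 - 125.39.255.255) -> ACCESS2
  125.37.0.0/17 (125.37.0.0 - 125.37.127.255) -> ACCESS1
More-specific entries that do NOT match:
  125.37.37.188/30 (125.37.37.188 - 125.37.37.191) does not contain 125.37.37.183
  125.37.37.240/28 (125.37.37.240 - 125.37.37.255) does not contain 125.37.37.183
  125.37.37.0/25 (125.37.37.0 - 125.37.37.127) does not contain 125.37.37.183
  109.37.36.0/23 (109.37.36.0 - 109.37.37.255) does not contain 125.37.37.183
  125.36.32.0/19 (125.36.32.0 - 125.36.63.255) does not contain 125.37.37.183
  125.37.128.0/18 (125.37.128.0 - 125.37.191.255) does not contain 125.37.37.183
  125.39.0.0/18 (125.39.0.0 - 125.39.63.255) does not contain 125.37.37.183
  125.36.0.0/18 (125.36.0.0 - 125.36.63.255) does not contain 125.37.37.183
Longest matching prefix is /17 -> next hop ACCESS1.

ACCESS1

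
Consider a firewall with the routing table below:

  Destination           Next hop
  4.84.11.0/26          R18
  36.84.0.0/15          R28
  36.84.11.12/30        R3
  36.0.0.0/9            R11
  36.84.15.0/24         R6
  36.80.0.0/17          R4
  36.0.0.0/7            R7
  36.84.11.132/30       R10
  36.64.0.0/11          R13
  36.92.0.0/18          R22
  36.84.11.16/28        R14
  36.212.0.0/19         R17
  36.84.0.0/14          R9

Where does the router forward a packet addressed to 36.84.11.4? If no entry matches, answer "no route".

Routes whose prefix contains 36.84.11.4:
  36.0.0.0/7 (36.0.0.0 - 37.255.255.255) -> R7
  36.0.0.0/9 (36.0.0.0 - 36.127.255.255) -> R11
  36.64.0.0/11 (36.64.0.0 - 36.95.255.255) -> R13
  36.84.0.0/14 (36.84.0.0 - 36.87.255.255) -> R9
  36.84.0.0/15 (36.84.0.0 - 36.85.255.255) -> R28
More-specific entries that do NOT match:
  36.84.11.12/30 (36.84.11.12 - 36.84.11.15) does not contain 36.84.11.4
  36.84.11.132/30 (36.84.11.132 - 36.84.11.135) does not contain 36.84.11.4
  36.84.11.16/28 (36.84.11.16 - 36.84.11.31) does not contain 36.84.11.4
  4.84.11.0/26 (4.84.11.0 - 4.84.11.63) does not contain 36.84.11.4
  36.84.15.0/24 (36.84.15.0 - 36.84.15.255) does not contain 36.84.11.4
  36.212.0.0/19 (36.212.0.0 - 36.212.31.255) does not contain 36.84.11.4
  36.92.0.0/18 (36.92.0.0 - 36.92.63.255) does not contain 36.84.11.4
  36.80.0.0/17 (36.80.0.0 - 36.80.127.255) does not contain 36.84.11.4
Longest matching prefix is /15 -> next hop R28.

R28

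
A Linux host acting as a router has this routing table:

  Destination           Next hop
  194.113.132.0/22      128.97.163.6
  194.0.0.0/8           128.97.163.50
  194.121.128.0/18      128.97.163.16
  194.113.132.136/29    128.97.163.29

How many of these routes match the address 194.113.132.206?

2

Prefixes containing 194.113.132.206:
  194.0.0.0/8 (194.0.0.0 - 194.255.255.255)
  194.113.132.0/22 (194.113.132.0 - 194.113.135.255)
Total matching entries: 2.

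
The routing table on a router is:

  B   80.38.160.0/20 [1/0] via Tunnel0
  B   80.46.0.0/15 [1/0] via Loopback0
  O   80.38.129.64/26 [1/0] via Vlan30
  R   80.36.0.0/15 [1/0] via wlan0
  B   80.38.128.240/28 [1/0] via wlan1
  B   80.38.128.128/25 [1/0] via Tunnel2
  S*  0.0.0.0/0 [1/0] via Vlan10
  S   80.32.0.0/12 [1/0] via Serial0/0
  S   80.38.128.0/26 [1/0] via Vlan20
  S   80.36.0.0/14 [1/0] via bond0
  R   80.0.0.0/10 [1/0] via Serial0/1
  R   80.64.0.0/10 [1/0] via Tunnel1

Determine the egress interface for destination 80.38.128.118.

Routes whose prefix contains 80.38.128.118:
  0.0.0.0/0 (default, matches everything) -> Vlan10
  80.0.0.0/10 (80.0.0.0 - 80.63.255.255) -> Serial0/1
  80.32.0.0/12 (80.32.0.0 - 80.47.255.255) -> Serial0/0
  80.36.0.0/14 (80.36.0.0 - 80.39.255.255) -> bond0
More-specific entries that do NOT match:
  80.38.128.240/28 (80.38.128.240 - 80.38.128.255) does not contain 80.38.128.118
  80.38.129.64/26 (80.38.129.64 - 80.38.129.127) does not contain 80.38.128.118
  80.38.128.0/26 (80.38.128.0 - 80.38.128.63) does not contain 80.38.128.118
  80.38.128.128/25 (80.38.128.128 - 80.38.128.255) does not contain 80.38.128.118
  80.38.160.0/20 (80.38.160.0 - 80.38.175.255) does not contain 80.38.128.118
  80.46.0.0/15 (80.46.0.0 - 80.47.255.255) does not contain 80.38.128.118
  80.36.0.0/15 (80.36.0.0 - 80.37.255.255) does not contain 80.38.128.118
Longest matching prefix is /14 -> interface bond0.

bond0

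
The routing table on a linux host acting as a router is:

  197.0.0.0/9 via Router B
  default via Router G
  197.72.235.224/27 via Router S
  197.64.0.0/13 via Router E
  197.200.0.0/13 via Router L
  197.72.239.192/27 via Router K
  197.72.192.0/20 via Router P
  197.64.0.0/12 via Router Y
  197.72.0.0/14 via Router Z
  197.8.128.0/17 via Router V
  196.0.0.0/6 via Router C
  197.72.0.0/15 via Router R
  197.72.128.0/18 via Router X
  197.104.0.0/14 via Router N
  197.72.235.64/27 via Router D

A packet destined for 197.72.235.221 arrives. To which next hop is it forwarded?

Routes whose prefix contains 197.72.235.221:
  0.0.0.0/0 (default, matches everything) -> Router G
  196.0.0.0/6 (196.0.0.0 - 199.255.255.255) -> Router C
  197.0.0.0/9 (197.0.0.0 - 197.127.255.255) -> Router B
  197.64.0.0/12 (197.64.0.0 - 197.79.255.255) -> Router Y
  197.72.0.0/14 (197.72.0.0 - 197.75.255.255) -> Router Z
  197.72.0.0/15 (197.72.0.0 - 197.73.255.255) -> Router R
More-specific entries that do NOT match:
  197.72.235.224/27 (197.72.235.224 - 197.72.235.255) does not contain 197.72.235.221
  197.72.239.192/27 (197.72.239.192 - 197.72.239.223) does not contain 197.72.235.221
  197.72.235.64/27 (197.72.235.64 - 197.72.235.95) does not contain 197.72.235.221
  197.72.192.0/20 (197.72.192.0 - 197.72.207.255) does not contain 197.72.235.221
  197.72.128.0/18 (197.72.128.0 - 197.72.191.255) does not contain 197.72.235.221
  197.8.128.0/17 (197.8.128.0 - 197.8.255.255) does not contain 197.72.235.221
Longest matching prefix is /15 -> next hop Router R.

Router R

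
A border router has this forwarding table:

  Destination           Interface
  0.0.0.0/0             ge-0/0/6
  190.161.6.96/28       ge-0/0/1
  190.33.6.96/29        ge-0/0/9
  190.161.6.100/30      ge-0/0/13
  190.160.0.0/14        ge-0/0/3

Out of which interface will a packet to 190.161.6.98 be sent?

ge-0/0/1

Routes whose prefix contains 190.161.6.98:
  0.0.0.0/0 (default, matches everything) -> ge-0/0/6
  190.160.0.0/14 (190.160.0.0 - 190.163.255.255) -> ge-0/0/3
  190.161.6.96/28 (190.161.6.96 - 190.161.6.111) -> ge-0/0/1
More-specific entries that do NOT match:
  190.161.6.100/30 (190.161.6.100 - 190.161.6.103) does not contain 190.161.6.98
  190.33.6.96/29 (190.33.6.96 - 190.33.6.103) does not contain 190.161.6.98
Longest matching prefix is /28 -> interface ge-0/0/1.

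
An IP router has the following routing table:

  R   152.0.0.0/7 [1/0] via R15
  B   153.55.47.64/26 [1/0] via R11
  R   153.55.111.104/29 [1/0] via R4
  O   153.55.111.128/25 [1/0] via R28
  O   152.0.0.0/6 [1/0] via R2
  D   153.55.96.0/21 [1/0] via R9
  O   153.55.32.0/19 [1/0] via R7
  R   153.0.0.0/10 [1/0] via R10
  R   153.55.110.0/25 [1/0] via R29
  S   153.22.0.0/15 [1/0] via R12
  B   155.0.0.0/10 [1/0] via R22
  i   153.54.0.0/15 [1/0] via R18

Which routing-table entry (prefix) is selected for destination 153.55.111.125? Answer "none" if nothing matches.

Entries matching 153.55.111.125:
  152.0.0.0/6 (152.0.0.0 - 155.255.255.255)
  152.0.0.0/7 (152.0.0.0 - 153.255.255.255)
  153.0.0.0/10 (153.0.0.0 - 153.63.255.255)
  153.54.0.0/15 (153.54.0.0 - 153.55.255.255)
Most specific is 153.54.0.0/15.

153.54.0.0/15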